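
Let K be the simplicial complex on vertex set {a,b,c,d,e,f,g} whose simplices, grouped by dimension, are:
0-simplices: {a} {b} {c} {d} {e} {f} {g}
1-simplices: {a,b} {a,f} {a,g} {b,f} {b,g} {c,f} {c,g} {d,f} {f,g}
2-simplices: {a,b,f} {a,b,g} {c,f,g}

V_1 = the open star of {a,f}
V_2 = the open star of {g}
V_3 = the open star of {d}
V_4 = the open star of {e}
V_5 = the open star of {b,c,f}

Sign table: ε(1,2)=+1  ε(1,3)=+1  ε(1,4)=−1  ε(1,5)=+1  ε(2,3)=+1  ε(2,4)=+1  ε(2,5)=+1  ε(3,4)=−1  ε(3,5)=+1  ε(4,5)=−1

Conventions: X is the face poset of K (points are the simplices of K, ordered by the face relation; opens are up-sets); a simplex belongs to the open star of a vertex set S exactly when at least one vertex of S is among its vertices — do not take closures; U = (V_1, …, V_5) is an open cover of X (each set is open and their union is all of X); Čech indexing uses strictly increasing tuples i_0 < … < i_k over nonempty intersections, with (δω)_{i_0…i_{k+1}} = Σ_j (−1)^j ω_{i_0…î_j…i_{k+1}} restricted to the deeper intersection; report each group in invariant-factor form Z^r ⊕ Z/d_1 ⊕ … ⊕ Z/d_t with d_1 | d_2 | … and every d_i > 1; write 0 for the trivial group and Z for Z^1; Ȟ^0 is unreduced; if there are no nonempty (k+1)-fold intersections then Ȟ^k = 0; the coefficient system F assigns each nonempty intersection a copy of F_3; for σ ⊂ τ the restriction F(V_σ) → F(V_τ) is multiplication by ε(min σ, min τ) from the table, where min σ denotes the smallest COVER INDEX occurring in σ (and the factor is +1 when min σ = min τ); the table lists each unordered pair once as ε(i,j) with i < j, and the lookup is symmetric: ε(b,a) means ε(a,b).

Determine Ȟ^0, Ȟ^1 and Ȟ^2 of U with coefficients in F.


intersection data:
  V1={{a},{f},{a,b},{a,f},{a,g},{b,f},{c,f},{d,f},{f,g},{a,b,f},{a,b,g},{c,f,g}} V2={{g},{a,g},{b,g},{c,g},{f,g},{a,b,g},{c,f,g}} V3={{d},{d,f}} V4={{e}} V5={{b},{c},{f},{a,b},{a,f},{b,f},{b,g},{c,f},{c,g},{d,f},{f,g},{a,b,f},{a,b,g},{c,f,g}}
  V12={{a,g},{f,g},{a,b,g},{c,f,g}} V13={{d,f}} V15={{f},{a,b},{a,f},{b,f},{c,f},{d,f},{f,g},{a,b,f},{a,b,g},{c,f,g}} V25={{b,g},{c,g},{f,g},{a,b,g},{c,f,g}} V35={{d,f}}
  V125={{f,g},{a,b,g},{c,f,g}} V135={{d,f}}
C dims 5,5,2; δ0: rk_F3 3; δ1: rk_F3 2
Ȟ^0 = (5 − 3) − 0 = 2, so Ȟ^0 ≅ Z/3 ⊕ Z/3
Ȟ^1 = (5 − 2) − 3 = 0, so Ȟ^1 ≅ 0
Ȟ^2 = (2 − 0) − 2 = 0, so Ȟ^2 ≅ 0

Ȟ^0 = Z/3 ⊕ Z/3, Ȟ^1 = 0, Ȟ^2 = 0


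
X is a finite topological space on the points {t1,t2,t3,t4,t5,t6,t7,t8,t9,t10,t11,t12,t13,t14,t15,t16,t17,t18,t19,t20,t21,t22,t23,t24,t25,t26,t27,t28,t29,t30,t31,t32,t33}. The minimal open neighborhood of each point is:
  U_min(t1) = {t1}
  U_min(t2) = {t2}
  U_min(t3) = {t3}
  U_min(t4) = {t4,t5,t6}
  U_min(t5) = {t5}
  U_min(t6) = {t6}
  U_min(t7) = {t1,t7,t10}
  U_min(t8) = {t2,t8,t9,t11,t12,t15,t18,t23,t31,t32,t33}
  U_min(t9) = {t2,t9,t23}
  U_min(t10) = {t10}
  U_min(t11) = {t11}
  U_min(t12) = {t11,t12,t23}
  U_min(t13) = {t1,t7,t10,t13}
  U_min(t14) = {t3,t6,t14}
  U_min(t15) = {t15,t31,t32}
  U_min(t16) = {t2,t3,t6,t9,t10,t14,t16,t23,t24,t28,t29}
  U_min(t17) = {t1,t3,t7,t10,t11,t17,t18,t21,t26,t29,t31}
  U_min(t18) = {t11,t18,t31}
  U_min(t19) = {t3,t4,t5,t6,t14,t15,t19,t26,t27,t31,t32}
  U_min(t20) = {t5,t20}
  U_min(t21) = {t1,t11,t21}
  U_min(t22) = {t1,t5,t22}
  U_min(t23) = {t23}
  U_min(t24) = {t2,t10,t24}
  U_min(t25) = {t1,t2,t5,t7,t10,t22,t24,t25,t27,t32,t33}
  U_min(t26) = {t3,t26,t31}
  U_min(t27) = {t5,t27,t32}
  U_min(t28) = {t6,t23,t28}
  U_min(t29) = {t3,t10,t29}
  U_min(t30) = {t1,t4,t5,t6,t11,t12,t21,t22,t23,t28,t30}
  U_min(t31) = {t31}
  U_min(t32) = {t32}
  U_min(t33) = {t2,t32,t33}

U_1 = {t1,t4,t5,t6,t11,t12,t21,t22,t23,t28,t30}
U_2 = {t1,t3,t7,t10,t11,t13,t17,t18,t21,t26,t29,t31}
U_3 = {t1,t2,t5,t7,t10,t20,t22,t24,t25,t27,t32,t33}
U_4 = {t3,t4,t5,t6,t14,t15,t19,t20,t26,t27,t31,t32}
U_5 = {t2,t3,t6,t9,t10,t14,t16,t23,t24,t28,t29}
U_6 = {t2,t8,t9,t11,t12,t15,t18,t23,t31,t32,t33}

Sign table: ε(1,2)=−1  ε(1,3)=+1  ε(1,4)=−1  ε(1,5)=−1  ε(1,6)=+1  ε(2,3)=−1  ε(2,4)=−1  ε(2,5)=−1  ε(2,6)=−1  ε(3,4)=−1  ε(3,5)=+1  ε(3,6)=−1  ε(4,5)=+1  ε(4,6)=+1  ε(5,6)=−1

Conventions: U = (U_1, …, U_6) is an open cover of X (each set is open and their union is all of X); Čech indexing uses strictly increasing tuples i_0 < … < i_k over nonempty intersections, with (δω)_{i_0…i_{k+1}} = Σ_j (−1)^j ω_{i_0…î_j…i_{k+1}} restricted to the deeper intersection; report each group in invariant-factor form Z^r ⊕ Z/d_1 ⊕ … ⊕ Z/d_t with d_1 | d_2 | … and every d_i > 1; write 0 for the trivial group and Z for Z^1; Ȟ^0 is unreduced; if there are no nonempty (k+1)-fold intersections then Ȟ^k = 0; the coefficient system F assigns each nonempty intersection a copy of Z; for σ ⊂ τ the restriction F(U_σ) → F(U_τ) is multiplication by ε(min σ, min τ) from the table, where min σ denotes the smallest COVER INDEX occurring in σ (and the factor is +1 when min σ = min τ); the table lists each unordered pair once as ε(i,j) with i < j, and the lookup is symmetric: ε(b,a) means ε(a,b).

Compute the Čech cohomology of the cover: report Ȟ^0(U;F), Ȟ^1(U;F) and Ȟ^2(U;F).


intersection data:
  U12={t1,t11,t21} U13={t1,t5,t22} U14={t4,t5,t6} U15={t6,t23,t28} U16={t11,t12,t23} U23={t1,t7,t10} U24={t3,t26,t31} U25={t3,t10,t29} U26={t11,t18,t31} U34={t5,t20,t27,t32} U35={t2,t10,t24} U36={t2,t32,t33} U45={t3,t6,t14} U46={t15,t31,t32} U56={t2,t9,t23}
  U123={t1} U126={t11} U134={t5} U145={t6} U156={t23} U235={t10} U245={t3} U246={t31} U346={t32} U356={t2}
C dims 6,15,10; δ0: rk 6, SNF 1^5·2; δ1: rk 9, SNF 1^9
Ȟ^0 = (6 − 6) − 0 = 0, so Ȟ^0 ≅ 0
Ȟ^1 = (15 − 9) − 6 = 0 plus torsion [2], so Ȟ^1 ≅ Z/2
Ȟ^2 = (10 − 0) − 9 = 1, so Ȟ^2 ≅ Z

Ȟ^0 = 0, Ȟ^1 = Z/2, Ȟ^2 = Z


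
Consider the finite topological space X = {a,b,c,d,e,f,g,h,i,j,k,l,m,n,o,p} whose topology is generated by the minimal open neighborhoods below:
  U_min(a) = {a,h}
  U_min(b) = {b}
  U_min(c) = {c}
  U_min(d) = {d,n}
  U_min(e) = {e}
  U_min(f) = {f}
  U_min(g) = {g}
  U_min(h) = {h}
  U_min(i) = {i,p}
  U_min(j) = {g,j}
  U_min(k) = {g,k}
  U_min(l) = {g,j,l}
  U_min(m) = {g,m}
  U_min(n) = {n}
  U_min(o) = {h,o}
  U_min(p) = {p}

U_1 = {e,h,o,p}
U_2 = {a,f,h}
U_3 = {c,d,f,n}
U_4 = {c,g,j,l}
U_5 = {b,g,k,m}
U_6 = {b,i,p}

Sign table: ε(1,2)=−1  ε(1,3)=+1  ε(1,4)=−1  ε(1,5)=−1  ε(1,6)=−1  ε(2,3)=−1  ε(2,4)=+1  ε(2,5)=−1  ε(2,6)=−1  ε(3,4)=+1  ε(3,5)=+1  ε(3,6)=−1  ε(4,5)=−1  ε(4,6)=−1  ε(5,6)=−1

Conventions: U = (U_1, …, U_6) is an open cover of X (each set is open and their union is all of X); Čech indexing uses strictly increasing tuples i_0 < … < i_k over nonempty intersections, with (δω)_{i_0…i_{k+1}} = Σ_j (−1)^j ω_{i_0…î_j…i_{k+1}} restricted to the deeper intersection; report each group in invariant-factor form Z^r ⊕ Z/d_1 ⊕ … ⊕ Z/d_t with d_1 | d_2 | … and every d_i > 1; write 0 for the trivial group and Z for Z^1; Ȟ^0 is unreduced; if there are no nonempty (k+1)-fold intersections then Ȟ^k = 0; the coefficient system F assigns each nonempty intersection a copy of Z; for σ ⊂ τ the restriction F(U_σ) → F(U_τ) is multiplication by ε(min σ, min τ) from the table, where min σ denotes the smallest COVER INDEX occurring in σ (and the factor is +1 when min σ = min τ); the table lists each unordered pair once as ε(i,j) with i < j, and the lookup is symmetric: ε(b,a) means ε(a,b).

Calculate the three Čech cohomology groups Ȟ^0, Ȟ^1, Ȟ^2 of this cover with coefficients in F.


Ȟ^0 ≅ 0,  Ȟ^1 ≅ Z/2,  Ȟ^2 ≅ 0

intersection data:
  U12={h} U16={p} U23={f} U34={c} U45={g} U56={b}
C dims 6,6; δ0: rk 6, SNF 1^5·2
Ȟ^0 = (6 − 6) − 0 = 0, so Ȟ^0 ≅ 0
Ȟ^1 = (6 − 0) − 6 = 0 plus torsion [2], so Ȟ^1 ≅ Z/2
Ȟ^2 = (0 − 0) − 0 = 0, so Ȟ^2 ≅ 0


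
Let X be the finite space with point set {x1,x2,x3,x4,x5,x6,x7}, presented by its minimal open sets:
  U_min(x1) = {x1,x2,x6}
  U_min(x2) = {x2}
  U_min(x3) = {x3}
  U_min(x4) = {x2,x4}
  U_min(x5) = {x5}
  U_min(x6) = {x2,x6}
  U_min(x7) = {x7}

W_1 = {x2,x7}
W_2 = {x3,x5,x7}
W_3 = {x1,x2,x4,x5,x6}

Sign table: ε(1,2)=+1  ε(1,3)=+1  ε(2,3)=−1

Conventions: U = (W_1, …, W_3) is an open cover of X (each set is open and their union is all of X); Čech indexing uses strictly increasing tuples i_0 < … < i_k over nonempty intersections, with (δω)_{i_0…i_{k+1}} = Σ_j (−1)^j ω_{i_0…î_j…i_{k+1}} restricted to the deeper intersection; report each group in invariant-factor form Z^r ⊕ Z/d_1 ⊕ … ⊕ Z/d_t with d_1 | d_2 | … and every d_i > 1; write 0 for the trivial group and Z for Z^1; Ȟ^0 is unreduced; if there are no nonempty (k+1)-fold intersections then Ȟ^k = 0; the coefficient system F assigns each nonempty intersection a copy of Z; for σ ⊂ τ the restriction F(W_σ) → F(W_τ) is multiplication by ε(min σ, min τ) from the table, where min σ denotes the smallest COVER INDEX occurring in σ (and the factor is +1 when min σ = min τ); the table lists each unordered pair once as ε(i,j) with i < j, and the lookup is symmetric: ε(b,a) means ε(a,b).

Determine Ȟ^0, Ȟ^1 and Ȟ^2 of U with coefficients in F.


Ȟ^0 = 0; Ȟ^1 = Z/2; Ȟ^2 = 0

cover nerve:
  W12={x7} W13={x2} W23={x5}
C dims 3,3; δ0: rk 3, SNF 1^2·2
Ȟ^0: (3−3)−0=0 ⇒ 0
Ȟ^1: (3−0)−3=0 plus torsion [2] ⇒ Z/2
Ȟ^2: (0−0)−0=0 ⇒ 0


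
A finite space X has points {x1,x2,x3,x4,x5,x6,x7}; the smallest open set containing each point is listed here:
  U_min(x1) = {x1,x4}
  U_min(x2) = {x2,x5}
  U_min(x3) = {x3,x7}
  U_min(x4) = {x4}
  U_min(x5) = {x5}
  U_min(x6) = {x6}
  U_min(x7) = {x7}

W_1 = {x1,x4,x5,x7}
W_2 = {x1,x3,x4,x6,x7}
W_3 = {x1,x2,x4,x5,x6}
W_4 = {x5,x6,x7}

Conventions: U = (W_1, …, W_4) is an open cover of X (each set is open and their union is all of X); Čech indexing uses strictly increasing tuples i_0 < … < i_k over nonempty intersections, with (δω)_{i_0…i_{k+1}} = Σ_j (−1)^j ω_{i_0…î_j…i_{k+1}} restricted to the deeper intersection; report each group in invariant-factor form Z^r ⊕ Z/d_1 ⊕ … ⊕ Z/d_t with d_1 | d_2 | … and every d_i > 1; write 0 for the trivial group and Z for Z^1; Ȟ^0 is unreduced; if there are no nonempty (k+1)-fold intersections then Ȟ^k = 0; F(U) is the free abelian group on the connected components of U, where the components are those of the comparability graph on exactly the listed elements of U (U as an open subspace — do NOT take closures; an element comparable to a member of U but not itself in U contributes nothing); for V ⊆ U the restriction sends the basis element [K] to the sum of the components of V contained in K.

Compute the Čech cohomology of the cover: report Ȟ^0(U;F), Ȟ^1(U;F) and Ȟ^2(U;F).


nerve of the cover:
  W12={x1,x4,x7} W13={x1,x4,x5} W14={x5,x7} W23={x1,x4,x6} W24={x6,x7} W34={x5,x6}
  W123={x1,x4} W124={x7} W134={x5} W234={x6}
components per intersection:
  W1: {x1,x4} {x5} {x7}
  W2: {x1,x4} {x3,x7} {x6}
  W3: {x1,x4} {x2,x5} {x6}
  W4: {x5} {x6} {x7}
  W12: {x1,x4} {x7}
  W13: {x1,x4} {x5}
  W14: {x5} {x7}
  W23: {x1,x4} {x6}
  W24: {x6} {x7}
  W34: {x5} {x6}
  W123: {x1,x4}
  W124: {x7}
  W134: {x5}
  W234: {x6}
C dims 12,12,4; δ0: rk 8, SNF 1^8; δ1: rk 4, SNF 1^4
Ȟ^0 = (12 − 8) − 0 = 4, so Ȟ^0 ≅ Z^4
Ȟ^1 = (12 − 4) − 8 = 0, so Ȟ^1 ≅ 0
Ȟ^2 = (4 − 0) − 4 = 0, so Ȟ^2 ≅ 0

Ȟ^0 ≅ Z^4, Ȟ^1 ≅ 0, Ȟ^2 ≅ 0


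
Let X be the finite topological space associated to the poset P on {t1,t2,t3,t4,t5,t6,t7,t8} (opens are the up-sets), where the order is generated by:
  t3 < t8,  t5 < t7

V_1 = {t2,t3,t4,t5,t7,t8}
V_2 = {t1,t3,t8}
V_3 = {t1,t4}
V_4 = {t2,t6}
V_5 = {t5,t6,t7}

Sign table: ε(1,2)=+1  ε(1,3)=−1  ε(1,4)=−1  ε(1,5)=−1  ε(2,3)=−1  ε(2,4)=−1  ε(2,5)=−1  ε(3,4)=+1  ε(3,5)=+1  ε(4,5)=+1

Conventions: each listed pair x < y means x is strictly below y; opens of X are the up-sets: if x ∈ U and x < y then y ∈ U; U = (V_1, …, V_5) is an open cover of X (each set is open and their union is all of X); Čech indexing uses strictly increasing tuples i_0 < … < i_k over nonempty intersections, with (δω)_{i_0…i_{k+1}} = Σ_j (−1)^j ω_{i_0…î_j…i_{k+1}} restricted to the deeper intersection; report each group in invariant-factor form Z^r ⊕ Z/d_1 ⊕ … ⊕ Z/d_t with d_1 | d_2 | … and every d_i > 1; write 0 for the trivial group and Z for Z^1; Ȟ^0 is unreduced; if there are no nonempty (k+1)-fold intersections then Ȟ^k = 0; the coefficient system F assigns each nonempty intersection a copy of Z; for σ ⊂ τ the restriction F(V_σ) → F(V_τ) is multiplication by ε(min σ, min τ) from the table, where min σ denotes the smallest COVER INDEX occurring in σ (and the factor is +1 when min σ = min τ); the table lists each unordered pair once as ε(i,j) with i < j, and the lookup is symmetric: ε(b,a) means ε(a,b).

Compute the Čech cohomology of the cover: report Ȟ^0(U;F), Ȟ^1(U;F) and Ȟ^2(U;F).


cover nerve:
  V12={t3,t8} V13={t4} V14={t2} V15={t5,t7} V23={t1} V45={t6}
C dims 5,6; δ0: rk 4, SNF 1^4
Ȟ^0: (5−4)−0=1 ⇒ Z
Ȟ^1: (6−0)−4=2 ⇒ Z^2
Ȟ^2: (0−0)−0=0 ⇒ 0

Ȟ^0(U;F) ≅ Z; Ȟ^1(U;F) ≅ Z^2; Ȟ^2(U;F) ≅ 0


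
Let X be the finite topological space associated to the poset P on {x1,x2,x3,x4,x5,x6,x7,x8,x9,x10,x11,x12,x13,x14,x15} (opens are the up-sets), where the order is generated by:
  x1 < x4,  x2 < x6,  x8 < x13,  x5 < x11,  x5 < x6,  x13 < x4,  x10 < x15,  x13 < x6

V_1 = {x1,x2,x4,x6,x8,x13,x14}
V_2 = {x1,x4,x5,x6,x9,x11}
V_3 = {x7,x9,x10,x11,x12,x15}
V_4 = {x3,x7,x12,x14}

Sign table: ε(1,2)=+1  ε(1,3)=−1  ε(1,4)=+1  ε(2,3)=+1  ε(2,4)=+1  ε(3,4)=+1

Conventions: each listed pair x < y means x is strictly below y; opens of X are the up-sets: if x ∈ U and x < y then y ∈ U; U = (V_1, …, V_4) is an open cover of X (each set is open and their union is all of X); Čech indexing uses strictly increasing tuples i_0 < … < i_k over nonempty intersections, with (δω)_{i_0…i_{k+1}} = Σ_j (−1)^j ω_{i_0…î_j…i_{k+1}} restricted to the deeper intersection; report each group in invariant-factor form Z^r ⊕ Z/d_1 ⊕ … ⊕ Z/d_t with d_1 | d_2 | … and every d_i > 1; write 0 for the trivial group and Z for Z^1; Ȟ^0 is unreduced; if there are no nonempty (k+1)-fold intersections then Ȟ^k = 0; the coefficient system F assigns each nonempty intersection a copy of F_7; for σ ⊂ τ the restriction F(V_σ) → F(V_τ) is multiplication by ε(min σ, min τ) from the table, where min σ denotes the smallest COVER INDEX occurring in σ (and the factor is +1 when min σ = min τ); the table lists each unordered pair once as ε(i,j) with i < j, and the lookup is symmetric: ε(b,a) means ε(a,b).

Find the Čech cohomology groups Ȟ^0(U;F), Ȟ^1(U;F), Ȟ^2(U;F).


nerve of the cover:
  V12={x1,x4,x6} V14={x14} V23={x9,x11} V34={x7,x12}
C dims 4,4; δ0: rk_F7 3
Ȟ^0 = (4 − 3) − 0 = 1, so Ȟ^0 ≅ Z/7
Ȟ^1 = (4 − 0) − 3 = 1, so Ȟ^1 ≅ Z/7
Ȟ^2 = (0 − 0) − 0 = 0, so Ȟ^2 ≅ 0

Ȟ^0(U;F) ≅ Z/7, Ȟ^1(U;F) ≅ Z/7, Ȟ^2(U;F) ≅ 0


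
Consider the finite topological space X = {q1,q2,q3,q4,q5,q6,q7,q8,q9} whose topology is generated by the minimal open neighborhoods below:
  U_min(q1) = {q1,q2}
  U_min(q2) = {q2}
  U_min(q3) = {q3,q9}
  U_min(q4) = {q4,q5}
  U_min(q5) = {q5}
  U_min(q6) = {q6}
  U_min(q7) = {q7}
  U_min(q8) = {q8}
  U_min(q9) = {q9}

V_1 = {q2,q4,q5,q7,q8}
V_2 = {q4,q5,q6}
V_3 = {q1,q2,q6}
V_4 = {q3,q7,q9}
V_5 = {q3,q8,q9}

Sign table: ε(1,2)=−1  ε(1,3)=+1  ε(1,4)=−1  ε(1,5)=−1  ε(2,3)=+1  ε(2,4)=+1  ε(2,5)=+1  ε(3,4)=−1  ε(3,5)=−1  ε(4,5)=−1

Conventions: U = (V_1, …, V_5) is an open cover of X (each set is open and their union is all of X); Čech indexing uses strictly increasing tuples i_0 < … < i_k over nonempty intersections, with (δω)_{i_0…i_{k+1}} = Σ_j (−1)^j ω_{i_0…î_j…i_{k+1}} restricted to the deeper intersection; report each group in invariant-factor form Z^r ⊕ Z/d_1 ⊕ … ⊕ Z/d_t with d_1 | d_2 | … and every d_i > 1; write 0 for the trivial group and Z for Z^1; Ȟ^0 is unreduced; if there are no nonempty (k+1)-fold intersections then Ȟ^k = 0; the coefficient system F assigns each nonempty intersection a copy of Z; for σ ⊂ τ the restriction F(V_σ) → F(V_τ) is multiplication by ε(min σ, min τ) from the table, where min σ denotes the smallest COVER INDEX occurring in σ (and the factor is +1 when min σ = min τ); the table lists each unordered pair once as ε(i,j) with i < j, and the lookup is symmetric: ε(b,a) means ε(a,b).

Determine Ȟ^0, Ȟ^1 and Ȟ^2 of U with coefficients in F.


nonempty intersections:
  V12={q4,q5} V13={q2} V14={q7} V15={q8} V23={q6} V45={q3,q9}
C dims 5,6; δ0: rk 5, SNF 1^4·2
Ȟ^0: (5−5)−0=0 ⇒ 0
Ȟ^1: (6−0)−5=1 plus torsion [2] ⇒ Z ⊕ Z/2
Ȟ^2: (0−0)−0=0 ⇒ 0

Ȟ^0 ≅ 0; Ȟ^1 ≅ Z ⊕ Z/2; Ȟ^2 ≅ 0


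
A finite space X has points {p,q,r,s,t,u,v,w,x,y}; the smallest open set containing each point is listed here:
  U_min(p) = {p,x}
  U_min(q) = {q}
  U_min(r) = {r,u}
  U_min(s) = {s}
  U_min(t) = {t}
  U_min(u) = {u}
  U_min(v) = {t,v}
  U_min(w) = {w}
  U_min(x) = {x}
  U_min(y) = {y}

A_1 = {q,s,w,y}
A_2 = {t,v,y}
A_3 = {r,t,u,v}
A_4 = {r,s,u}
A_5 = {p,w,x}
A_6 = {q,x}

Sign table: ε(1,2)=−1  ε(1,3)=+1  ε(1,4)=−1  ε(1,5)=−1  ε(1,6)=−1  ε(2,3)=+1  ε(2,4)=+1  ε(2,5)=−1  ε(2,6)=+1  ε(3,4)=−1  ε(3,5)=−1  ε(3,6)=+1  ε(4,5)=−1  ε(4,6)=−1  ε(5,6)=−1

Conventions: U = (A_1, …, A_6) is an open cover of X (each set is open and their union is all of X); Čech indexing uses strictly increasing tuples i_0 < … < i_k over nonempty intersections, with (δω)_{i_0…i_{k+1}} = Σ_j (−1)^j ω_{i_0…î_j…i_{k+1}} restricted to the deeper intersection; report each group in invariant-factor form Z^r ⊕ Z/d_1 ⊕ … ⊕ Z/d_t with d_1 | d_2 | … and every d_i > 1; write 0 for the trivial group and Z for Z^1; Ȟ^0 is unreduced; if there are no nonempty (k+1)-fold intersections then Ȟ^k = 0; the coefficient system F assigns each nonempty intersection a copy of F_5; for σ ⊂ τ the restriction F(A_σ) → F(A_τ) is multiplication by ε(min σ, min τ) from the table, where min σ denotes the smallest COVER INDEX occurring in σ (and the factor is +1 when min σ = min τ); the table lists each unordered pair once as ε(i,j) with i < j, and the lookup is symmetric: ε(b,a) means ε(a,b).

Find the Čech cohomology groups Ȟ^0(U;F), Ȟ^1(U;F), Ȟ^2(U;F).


intersection data:
  A12={y} A14={s} A15={w} A16={q} A23={t,v} A34={r,u} A56={x}
C dims 6,7; δ0: rk_F5 6
Ȟ^0 = (6 − 6) − 0 = 0, so Ȟ^0 ≅ 0
Ȟ^1 = (7 − 0) − 6 = 1, so Ȟ^1 ≅ Z/5
Ȟ^2 = (0 − 0) − 0 = 0, so Ȟ^2 ≅ 0

Ȟ^0 ≅ 0, Ȟ^1 ≅ Z/5 and Ȟ^2 ≅ 0


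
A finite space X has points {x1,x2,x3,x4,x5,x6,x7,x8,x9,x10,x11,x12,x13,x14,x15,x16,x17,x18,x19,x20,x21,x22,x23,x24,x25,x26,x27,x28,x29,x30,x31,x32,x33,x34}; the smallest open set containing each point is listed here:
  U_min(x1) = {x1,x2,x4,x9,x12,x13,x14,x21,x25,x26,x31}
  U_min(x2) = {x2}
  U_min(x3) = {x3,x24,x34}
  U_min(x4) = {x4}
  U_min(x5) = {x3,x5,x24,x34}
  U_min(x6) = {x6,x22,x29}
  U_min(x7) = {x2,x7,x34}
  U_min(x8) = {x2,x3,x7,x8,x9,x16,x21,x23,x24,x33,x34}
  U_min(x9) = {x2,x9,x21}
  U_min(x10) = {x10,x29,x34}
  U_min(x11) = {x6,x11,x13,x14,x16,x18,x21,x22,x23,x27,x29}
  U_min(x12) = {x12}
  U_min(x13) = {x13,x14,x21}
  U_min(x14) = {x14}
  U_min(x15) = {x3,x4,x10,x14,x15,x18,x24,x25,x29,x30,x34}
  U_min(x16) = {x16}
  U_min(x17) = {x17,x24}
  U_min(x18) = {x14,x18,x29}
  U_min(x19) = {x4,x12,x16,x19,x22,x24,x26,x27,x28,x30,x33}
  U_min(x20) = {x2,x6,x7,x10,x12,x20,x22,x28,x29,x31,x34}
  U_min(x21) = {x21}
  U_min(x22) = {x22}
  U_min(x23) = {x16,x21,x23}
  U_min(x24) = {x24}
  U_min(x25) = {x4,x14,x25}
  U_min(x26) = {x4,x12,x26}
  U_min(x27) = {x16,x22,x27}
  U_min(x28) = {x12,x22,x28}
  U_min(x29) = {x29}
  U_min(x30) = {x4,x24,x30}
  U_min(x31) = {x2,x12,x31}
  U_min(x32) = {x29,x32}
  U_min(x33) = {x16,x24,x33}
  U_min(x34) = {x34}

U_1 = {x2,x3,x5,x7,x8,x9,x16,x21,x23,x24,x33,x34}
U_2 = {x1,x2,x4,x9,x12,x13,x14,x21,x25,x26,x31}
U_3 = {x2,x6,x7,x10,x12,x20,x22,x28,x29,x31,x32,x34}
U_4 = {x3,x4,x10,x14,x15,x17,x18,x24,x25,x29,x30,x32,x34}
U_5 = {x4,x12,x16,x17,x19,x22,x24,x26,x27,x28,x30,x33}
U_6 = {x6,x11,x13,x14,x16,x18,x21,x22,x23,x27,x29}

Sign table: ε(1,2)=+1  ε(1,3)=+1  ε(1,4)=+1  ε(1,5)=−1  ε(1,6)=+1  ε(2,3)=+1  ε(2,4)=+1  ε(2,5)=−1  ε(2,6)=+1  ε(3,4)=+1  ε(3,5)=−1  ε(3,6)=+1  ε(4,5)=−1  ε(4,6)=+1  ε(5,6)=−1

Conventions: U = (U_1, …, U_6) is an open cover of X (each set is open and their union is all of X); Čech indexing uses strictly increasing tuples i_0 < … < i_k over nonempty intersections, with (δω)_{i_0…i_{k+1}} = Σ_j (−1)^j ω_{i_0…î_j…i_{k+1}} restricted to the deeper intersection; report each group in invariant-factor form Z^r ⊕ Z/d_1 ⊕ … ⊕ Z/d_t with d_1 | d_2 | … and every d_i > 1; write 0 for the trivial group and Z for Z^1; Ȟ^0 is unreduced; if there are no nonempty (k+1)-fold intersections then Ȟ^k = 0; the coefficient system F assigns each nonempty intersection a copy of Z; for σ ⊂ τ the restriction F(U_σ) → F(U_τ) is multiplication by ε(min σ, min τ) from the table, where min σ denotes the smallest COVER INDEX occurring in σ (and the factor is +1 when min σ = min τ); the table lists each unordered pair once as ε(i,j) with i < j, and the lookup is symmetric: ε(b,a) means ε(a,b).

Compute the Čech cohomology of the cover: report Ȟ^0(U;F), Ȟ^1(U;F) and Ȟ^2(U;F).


nonempty intersections:
  U12={x2,x9,x21} U13={x2,x7,x34} U14={x3,x24,x34} U15={x16,x24,x33} U16={x16,x21,x23} U23={x2,x12,x31} U24={x4,x14,x25} U25={x4,x12,x26} U26={x13,x14,x21} U34={x10,x29,x32,x34} U35={x12,x22,x28} U36={x6,x22,x29} U45={x4,x17,x24,x30} U46={x14,x18,x29} U56={x16,x22,x27}
  U123={x2} U126={x21} U134={x34} U145={x24} U156={x16} U235={x12} U245={x4} U246={x14} U346={x29} U356={x22}
C dims 6,15,10; δ0: rk 5, SNF 1^5; δ1: rk 10, SNF 1^9·2
Ȟ^0: (6−5)−0=1 ⇒ Z
Ȟ^1: (15−10)−5=0 ⇒ 0
Ȟ^2: (10−0)−10=0 plus torsion [2] ⇒ Z/2

Ȟ^0(U;F) ≅ Z,  Ȟ^1(U;F) ≅ 0,  Ȟ^2(U;F) ≅ Z/2


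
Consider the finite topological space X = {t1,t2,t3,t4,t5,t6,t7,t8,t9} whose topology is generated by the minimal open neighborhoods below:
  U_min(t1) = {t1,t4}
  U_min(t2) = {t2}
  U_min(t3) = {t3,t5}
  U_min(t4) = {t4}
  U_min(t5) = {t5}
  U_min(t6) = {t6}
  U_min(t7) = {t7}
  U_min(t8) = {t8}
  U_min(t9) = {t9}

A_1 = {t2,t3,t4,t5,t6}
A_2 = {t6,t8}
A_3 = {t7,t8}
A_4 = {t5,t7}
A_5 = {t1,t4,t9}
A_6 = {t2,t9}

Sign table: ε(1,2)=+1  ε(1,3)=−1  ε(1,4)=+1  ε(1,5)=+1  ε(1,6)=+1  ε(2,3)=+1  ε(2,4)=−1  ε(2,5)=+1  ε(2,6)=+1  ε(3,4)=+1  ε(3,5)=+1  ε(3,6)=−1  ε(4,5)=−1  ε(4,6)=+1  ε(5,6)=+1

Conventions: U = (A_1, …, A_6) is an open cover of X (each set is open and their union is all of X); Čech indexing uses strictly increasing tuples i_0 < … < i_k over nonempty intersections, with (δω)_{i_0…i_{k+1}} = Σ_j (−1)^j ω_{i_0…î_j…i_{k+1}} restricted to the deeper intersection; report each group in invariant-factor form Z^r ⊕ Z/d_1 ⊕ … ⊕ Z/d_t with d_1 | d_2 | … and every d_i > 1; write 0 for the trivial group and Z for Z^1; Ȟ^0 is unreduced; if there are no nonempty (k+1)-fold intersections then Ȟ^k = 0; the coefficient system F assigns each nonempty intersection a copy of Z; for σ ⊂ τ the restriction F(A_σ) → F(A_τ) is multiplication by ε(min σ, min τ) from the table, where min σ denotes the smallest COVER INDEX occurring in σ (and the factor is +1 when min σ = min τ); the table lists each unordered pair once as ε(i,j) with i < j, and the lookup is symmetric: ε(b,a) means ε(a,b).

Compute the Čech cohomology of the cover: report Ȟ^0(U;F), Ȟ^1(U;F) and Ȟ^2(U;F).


Ȟ^0(U;F) ≅ Z,  Ȟ^1(U;F) ≅ Z^2,  Ȟ^2(U;F) ≅ 0

intersection data:
  A12={t6} A14={t5} A15={t4} A16={t2} A23={t8} A34={t7} A56={t9}
C dims 6,7; δ0: rk 5, SNF 1^5
Ȟ^0 = (6 − 5) − 0 = 1, so Ȟ^0 ≅ Z
Ȟ^1 = (7 − 0) − 5 = 2, so Ȟ^1 ≅ Z^2
Ȟ^2 = (0 − 0) − 0 = 0, so Ȟ^2 ≅ 0


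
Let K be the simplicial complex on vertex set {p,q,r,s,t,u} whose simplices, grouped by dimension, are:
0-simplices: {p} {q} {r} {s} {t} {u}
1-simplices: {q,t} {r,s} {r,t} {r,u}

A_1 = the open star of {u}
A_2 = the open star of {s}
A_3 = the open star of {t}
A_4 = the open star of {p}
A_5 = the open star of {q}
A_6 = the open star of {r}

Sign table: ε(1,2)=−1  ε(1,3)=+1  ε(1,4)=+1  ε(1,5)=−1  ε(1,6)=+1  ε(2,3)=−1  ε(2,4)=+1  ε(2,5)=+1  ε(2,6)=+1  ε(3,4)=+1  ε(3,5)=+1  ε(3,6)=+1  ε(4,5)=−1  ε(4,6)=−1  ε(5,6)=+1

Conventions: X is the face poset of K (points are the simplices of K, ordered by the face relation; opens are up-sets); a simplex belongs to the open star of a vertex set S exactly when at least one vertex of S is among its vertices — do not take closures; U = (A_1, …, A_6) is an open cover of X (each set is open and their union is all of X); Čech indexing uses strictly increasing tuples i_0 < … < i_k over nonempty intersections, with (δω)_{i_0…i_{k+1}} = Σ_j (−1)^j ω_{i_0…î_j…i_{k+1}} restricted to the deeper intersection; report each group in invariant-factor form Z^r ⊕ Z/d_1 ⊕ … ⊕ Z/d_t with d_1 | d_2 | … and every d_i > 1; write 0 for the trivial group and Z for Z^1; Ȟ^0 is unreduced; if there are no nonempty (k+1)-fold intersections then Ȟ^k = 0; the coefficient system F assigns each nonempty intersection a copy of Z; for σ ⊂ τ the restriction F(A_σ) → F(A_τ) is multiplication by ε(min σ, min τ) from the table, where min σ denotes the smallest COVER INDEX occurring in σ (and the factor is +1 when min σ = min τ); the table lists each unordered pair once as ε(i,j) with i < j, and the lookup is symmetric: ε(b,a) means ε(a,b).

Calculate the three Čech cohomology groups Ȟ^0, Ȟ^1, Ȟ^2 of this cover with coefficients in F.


nonempty intersections:
  A1={{u},{r,u}} A2={{s},{r,s}} A3={{t},{q,t},{r,t}} A4={{p}} A5={{q},{q,t}} A6={{r},{r,s},{r,t},{r,u}}
  A16={{r,u}} A26={{r,s}} A35={{q,t}} A36={{r,t}}
C dims 6,4; δ0: rk 4, SNF 1^4
Ȟ^0: (6−4)−0=2 ⇒ Z^2
Ȟ^1: (4−0)−4=0 ⇒ 0
Ȟ^2: (0−0)−0=0 ⇒ 0

Ȟ^0 ≅ Z^2; Ȟ^1 ≅ 0; Ȟ^2 ≅ 0


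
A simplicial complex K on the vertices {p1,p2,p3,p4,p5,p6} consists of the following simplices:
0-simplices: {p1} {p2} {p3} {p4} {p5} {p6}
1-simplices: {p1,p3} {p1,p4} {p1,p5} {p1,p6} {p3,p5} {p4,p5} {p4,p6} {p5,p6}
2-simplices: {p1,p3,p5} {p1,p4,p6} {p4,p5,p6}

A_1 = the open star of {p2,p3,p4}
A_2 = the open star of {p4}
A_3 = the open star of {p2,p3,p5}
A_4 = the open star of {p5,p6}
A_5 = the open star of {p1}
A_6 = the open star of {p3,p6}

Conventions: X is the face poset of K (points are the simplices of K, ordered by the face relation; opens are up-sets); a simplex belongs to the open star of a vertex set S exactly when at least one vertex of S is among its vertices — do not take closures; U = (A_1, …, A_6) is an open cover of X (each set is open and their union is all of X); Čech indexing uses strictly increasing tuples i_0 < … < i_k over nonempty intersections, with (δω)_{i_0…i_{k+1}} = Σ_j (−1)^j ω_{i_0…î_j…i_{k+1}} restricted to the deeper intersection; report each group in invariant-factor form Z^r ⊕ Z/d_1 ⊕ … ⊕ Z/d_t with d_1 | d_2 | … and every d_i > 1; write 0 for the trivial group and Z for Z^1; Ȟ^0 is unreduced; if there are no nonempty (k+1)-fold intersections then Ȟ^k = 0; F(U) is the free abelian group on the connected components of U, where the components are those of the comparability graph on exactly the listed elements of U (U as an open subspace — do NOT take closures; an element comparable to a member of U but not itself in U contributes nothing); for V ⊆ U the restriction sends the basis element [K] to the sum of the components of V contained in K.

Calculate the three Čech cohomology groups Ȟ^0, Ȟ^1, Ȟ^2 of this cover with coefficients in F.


intersection data:
  A1={{p2},{p3},{p4},{p1,p3},{p1,p4},{p3,p5},{p4,p5},{p4,p6},{p1,p3,p5},{p1,p4,p6},{p4,p5,p6}} A2={{p4},{p1,p4},{p4,p5},{p4,p6},{p1,p4,p6},{p4,p5,p6}} A3={{p2},{p3},{p5},{p1,p3},{p1,p5},{p3,p5},{p4,p5},{p5,p6},{p1,p3,p5},{p4,p5,p6}} A4={{p5},{p6},{p1,p5},{p1,p6},{p3,p5},{p4,p5},{p4,p6},{p5,p6},{p1,p3,p5},{p1,p4,p6},{p4,p5,p6}} A5={{p1},{p1,p3},{p1,p4},{p1,p5},{p1,p6},{p1,p3,p5},{p1,p4,p6}} A6={{p3},{p6},{p1,p3},{p1,p6},{p3,p5},{p4,p6},{p5,p6},{p1,p3,p5},{p1,p4,p6},{p4,p5,p6}}
  A12={{p4},{p1,p4},{p4,p5},{p4,p6},{p1,p4,p6},{p4,p5,p6}} A13={{p2},{p3},{p1,p3},{p3,p5},{p4,p5},{p1,p3,p5},{p4,p5,p6}} A14={{p3,p5},{p4,p5},{p4,p6},{p1,p3,p5},{p1,p4,p6},{p4,p5,p6}} A15={{p1,p3},{p1,p4},{p1,p3,p5},{p1,p4,p6}} A16={{p3},{p1,p3},{p3,p5},{p4,p6},{p1,p3,p5},{p1,p4,p6},{p4,p5,p6}} A23={{p4,p5},{p4,p5,p6}} A24={{p4,p5},{p4,p6},{p1,p4,p6},{p4,p5,p6}} A25={{p1,p4},{p1,p4,p6}} A26={{p4,p6},{p1,p4,p6},{p4,p5,p6}} A34={{p5},{p1,p5},{p3,p5},{p4,p5},{p5,p6},{p1,p3,p5},{p4,p5,p6}} A35={{p1,p3},{p1,p5},{p1,p3,p5}} A36={{p3},{p1,p3},{p3,p5},{p5,p6},{p1,p3,p5},{p4,p5,p6}} A45={{p1,p5},{p1,p6},{p1,p3,p5},{p1,p4,p6}} A46={{p6},{p1,p6},{p3,p5},{p4,p6},{p5,p6},{p1,p3,p5},{p1,p4,p6},{p4,p5,p6}} A56={{p1,p3},{p1,p6},{p1,p3,p5},{p1,p4,p6}}
  A123={{p4,p5},{p4,p5,p6}} A124={{p4,p5},{p4,p6},{p1,p4,p6},{p4,p5,p6}} A125={{p1,p4},{p1,p4,p6}} A126={{p4,p6},{p1,p4,p6},{p4,p5,p6}} A134={{p3,p5},{p4,p5},{p1,p3,p5},{p4,p5,p6}} A135={{p1,p3},{p1,p3,p5}} A136={{p3},{p1,p3},{p3,p5},{p1,p3,p5},{p4,p5,p6}} A145={{p1,p3,p5},{p1,p4,p6}} A146={{p3,p5},{p4,p6},{p1,p3,p5},{p1,p4,p6},{p4,p5,p6}} A156={{p1,p3},{p1,p3,p5},{p1,p4,p6}} A234={{p4,p5},{p4,p5,p6}} A236={{p4,p5,p6}} A245={{p1,p4,p6}} A246={{p4,p6},{p1,p4,p6},{p4,p5,p6}} A256={{p1,p4,p6}} A345={{p1,p5},{p1,p3,p5}} A346={{p3,p5},{p5,p6},{p1,p3,p5},{p4,p5,p6}} A356={{p1,p3},{p1,p3,p5}} A456={{p1,p6},{p1,p3,p5},{p1,p4,p6}}
  A1234={{p4,p5},{p4,p5,p6}} A1236={{p4,p5,p6}} A1245={{p1,p4,p6}} A1246={{p4,p6},{p1,p4,p6},{p4,p5,p6}} A1256={{p1,p4,p6}} A1345={{p1,p3,p5}} A1346={{p3,p5},{p1,p3,p5},{p4,p5,p6}} A1356={{p1,p3},{p1,p3,p5}} A1456={{p1,p3,p5},{p1,p4,p6}} A2346={{p4,p5,p6}} A2456={{p1,p4,p6}} A3456={{p1,p3,p5}}
  A12346={{p4,p5,p6}} A12456={{p1,p4,p6}} A13456={{p1,p3,p5}}
components per intersection:
  A1: {{p2}} {{p3},{p1,p3},{p3,p5},{p1,p3,p5}} {{p4},{p1,p4},{p4,p5},{p4,p6},{p1,p4,p6},{p4,p5,p6}}
  A2: {{p4},{p1,p4},{p4,p5},{p4,p6},{p1,p4,p6},{p4,p5,p6}}
  A3: {{p2}} {{p3},{p5},{p1,p3},{p1,p5},{p3,p5},{p4,p5},{p5,p6},{p1,p3,p5},{p4,p5,p6}}
  A4: {{p5},{p6},{p1,p5},{p1,p6},{p3,p5},{p4,p5},{p4,p6},{p5,p6},{p1,p3,p5},{p1,p4,p6},{p4,p5,p6}}
  A5: {{p1},{p1,p3},{p1,p4},{p1,p5},{p1,p6},{p1,p3,p5},{p1,p4,p6}}
  A6: {{p3},{p1,p3},{p3,p5},{p1,p3,p5}} {{p6},{p1,p6},{p4,p6},{p5,p6},{p1,p4,p6},{p4,p5,p6}}
  A12: {{p4},{p1,p4},{p4,p5},{p4,p6},{p1,p4,p6},{p4,p5,p6}}
  A13: {{p2}} {{p3},{p1,p3},{p3,p5},{p1,p3,p5}} {{p4,p5},{p4,p5,p6}}
  A14: {{p3,p5},{p1,p3,p5}} {{p4,p5},{p4,p6},{p1,p4,p6},{p4,p5,p6}}
  A15: {{p1,p3},{p1,p3,p5}} {{p1,p4},{p1,p4,p6}}
  A16: {{p3},{p1,p3},{p3,p5},{p1,p3,p5}} {{p4,p6},{p1,p4,p6},{p4,p5,p6}}
  A23: {{p4,p5},{p4,p5,p6}}
  A24: {{p4,p5},{p4,p6},{p1,p4,p6},{p4,p5,p6}}
  A25: {{p1,p4},{p1,p4,p6}}
  A26: {{p4,p6},{p1,p4,p6},{p4,p5,p6}}
  A34: {{p5},{p1,p5},{p3,p5},{p4,p5},{p5,p6},{p1,p3,p5},{p4,p5,p6}}
  A35: {{p1,p3},{p1,p5},{p1,p3,p5}}
  A36: {{p3},{p1,p3},{p3,p5},{p1,p3,p5}} {{p5,p6},{p4,p5,p6}}
  A45: {{p1,p5},{p1,p3,p5}} {{p1,p6},{p1,p4,p6}}
  A46: {{p6},{p1,p6},{p4,p6},{p5,p6},{p1,p4,p6},{p4,p5,p6}} {{p3,p5},{p1,p3,p5}}
  A56: {{p1,p3},{p1,p3,p5}} {{p1,p6},{p1,p4,p6}}
  A123: {{p4,p5},{p4,p5,p6}}
  A124: {{p4,p5},{p4,p6},{p1,p4,p6},{p4,p5,p6}}
  A125: {{p1,p4},{p1,p4,p6}}
  A126: {{p4,p6},{p1,p4,p6},{p4,p5,p6}}
  A134: {{p3,p5},{p1,p3,p5}} {{p4,p5},{p4,p5,p6}}
  A135: {{p1,p3},{p1,p3,p5}}
  A136: {{p3},{p1,p3},{p3,p5},{p1,p3,p5}} {{p4,p5,p6}}
  A145: {{p1,p3,p5}} {{p1,p4,p6}}
  A146: {{p3,p5},{p1,p3,p5}} {{p4,p6},{p1,p4,p6},{p4,p5,p6}}
  A156: {{p1,p3},{p1,p3,p5}} {{p1,p4,p6}}
  A234: {{p4,p5},{p4,p5,p6}}
  A236: {{p4,p5,p6}}
  A245: {{p1,p4,p6}}
  A246: {{p4,p6},{p1,p4,p6},{p4,p5,p6}}
  A256: {{p1,p4,p6}}
  A345: {{p1,p5},{p1,p3,p5}}
  A346: {{p3,p5},{p1,p3,p5}} {{p5,p6},{p4,p5,p6}}
  A356: {{p1,p3},{p1,p3,p5}}
  A456: {{p1,p6},{p1,p4,p6}} {{p1,p3,p5}}
  A1234: {{p4,p5},{p4,p5,p6}}
  A1236: {{p4,p5,p6}}
  A1245: {{p1,p4,p6}}
  A1246: {{p4,p6},{p1,p4,p6},{p4,p5,p6}}
  A1256: {{p1,p4,p6}}
  A1345: {{p1,p3,p5}}
  A1346: {{p3,p5},{p1,p3,p5}} {{p4,p5,p6}}
  A1356: {{p1,p3},{p1,p3,p5}}
  A1456: {{p1,p3,p5}} {{p1,p4,p6}}
  A2346: {{p4,p5,p6}}
  A2456: {{p1,p4,p6}}
  A3456: {{p1,p3,p5}}
  A12346: {{p4,p5,p6}}
  A12456: {{p1,p4,p6}}
  A13456: {{p1,p3,p5}}
C dims 10,24,26,14; δ0: rk 8, SNF 1^8; δ1: rk 15, SNF 1^15; δ2: rk 11, SNF 1^11
Ȟ^0 = (10 − 8) − 0 = 2, so Ȟ^0 ≅ Z^2
Ȟ^1 = (24 − 15) − 8 = 1, so Ȟ^1 ≅ Z
Ȟ^2 = (26 − 11) − 15 = 0, so Ȟ^2 ≅ 0

Ȟ^0 ≅ Z^2; Ȟ^1 ≅ Z; Ȟ^2 ≅ 0


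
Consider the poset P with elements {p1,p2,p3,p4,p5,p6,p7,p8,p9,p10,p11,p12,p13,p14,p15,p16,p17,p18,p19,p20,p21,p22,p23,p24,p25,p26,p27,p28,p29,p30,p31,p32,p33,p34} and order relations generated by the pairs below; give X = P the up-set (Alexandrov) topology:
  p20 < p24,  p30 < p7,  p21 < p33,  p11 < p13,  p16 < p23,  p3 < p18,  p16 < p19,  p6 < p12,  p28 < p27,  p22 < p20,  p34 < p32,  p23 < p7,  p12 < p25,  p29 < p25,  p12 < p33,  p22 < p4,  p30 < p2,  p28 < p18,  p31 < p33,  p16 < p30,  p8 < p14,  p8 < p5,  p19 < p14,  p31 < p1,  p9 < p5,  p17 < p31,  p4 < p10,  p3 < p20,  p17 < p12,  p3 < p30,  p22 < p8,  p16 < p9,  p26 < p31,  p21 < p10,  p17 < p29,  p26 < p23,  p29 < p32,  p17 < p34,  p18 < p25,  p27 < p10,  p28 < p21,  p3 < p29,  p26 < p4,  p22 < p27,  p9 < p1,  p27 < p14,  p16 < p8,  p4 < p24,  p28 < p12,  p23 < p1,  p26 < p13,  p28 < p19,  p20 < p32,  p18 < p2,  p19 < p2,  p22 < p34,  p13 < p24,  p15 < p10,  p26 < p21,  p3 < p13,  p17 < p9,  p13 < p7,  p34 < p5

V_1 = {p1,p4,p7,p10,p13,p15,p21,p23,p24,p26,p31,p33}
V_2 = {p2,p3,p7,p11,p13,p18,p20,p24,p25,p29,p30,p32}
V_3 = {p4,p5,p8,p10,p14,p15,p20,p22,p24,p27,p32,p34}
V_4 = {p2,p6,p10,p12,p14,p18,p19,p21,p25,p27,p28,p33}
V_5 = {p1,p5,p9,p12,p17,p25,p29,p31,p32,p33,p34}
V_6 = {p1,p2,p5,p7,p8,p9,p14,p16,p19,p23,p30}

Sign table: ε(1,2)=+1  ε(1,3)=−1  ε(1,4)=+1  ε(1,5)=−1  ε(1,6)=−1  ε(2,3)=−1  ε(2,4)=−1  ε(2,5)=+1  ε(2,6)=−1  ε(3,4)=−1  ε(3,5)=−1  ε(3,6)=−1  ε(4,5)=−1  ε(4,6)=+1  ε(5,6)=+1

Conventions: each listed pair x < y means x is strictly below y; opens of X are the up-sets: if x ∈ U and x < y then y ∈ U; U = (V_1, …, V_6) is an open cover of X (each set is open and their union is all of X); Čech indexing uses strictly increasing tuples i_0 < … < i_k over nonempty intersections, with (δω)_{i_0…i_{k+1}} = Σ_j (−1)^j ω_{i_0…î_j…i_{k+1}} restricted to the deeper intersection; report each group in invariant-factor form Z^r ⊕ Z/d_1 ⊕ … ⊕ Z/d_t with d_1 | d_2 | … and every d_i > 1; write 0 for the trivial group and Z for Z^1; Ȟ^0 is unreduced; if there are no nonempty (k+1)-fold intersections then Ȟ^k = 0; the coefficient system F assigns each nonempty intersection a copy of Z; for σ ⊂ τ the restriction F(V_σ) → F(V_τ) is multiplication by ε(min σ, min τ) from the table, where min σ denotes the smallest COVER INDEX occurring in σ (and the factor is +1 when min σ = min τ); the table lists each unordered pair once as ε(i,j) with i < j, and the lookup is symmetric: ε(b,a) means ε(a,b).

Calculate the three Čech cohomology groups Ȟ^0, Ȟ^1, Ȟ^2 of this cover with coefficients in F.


nerve of the cover:
  V12={p7,p13,p24} V13={p4,p10,p15,p24} V14={p10,p21,p33} V15={p1,p31,p33} V16={p1,p7,p23} V23={p20,p24,p32} V24={p2,p18,p25} V25={p25,p29,p32} V26={p2,p7,p30} V34={p10,p14,p27} V35={p5,p32,p34} V36={p5,p8,p14} V45={p12,p25,p33} V46={p2,p14,p19} V56={p1,p5,p9}
  V123={p24} V126={p7} V134={p10} V145={p33} V156={p1} V235={p32} V245={p25} V246={p2} V346={p14} V356={p5}
C dims 6,15,10; δ0: rk 6, SNF 1^5·2; δ1: rk 9, SNF 1^9
Ȟ^0 = (6 − 6) − 0 = 0, so Ȟ^0 ≅ 0
Ȟ^1 = (15 − 9) − 6 = 0 plus torsion [2], so Ȟ^1 ≅ Z/2
Ȟ^2 = (10 − 0) − 9 = 1, so Ȟ^2 ≅ Z

Ȟ^0(U;F) ≅ 0,  Ȟ^1(U;F) ≅ Z/2,  Ȟ^2(U;F) ≅ Z


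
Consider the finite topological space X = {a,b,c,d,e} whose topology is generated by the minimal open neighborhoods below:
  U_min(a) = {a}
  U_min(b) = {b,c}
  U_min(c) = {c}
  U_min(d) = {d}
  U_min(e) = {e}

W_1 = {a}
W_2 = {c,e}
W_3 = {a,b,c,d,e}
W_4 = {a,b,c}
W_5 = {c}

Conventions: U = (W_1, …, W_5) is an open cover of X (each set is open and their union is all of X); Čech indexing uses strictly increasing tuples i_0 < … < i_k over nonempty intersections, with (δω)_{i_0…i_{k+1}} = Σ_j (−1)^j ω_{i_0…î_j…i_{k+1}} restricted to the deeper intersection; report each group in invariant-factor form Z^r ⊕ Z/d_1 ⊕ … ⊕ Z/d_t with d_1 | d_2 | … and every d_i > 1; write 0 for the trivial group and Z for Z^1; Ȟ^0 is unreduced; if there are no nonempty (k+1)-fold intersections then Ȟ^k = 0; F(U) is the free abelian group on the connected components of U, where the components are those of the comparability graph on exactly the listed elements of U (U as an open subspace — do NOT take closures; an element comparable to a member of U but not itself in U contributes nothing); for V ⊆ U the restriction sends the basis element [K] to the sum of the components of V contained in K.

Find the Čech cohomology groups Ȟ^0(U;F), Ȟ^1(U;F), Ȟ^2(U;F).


Ȟ^0(U;F) ≅ Z^4, Ȟ^1(U;F) ≅ 0 and Ȟ^2(U;F) ≅ 0

nerve simplices:
  W13={a} W14={a} W23={c,e} W24={c} W25={c} W34={a,b,c} W35={c} W45={c}
  W134={a} W234={c} W235={c} W245={c} W345={c}
  W2345={c}
components per intersection:
  W1: {a}
  W2: {c} {e}
  W3: {a} {b,c} {d} {e}
  W4: {a} {b,c}
  W5: {c}
  W13: {a}
  W14: {a}
  W23: {c} {e}
  W24: {c}
  W25: {c}
  W34: {a} {b,c}
  W35: {c}
  W45: {c}
  W134: {a}
  W234: {c}
  W235: {c}
  W245: {c}
  W345: {c}
  W2345: {c}
C dims 10,10,5,1; δ0: rk 6, SNF 1^6; δ1: rk 4, SNF 1^4; δ2: rk 1, SNF 1^1
degree 0: 10−6−0 = 4 → Ȟ^0 ≅ Z^4
degree 1: 10−4−6 = 0 → Ȟ^1 ≅ 0
degree 2: 5−1−4 = 0 → Ȟ^2 ≅ 0


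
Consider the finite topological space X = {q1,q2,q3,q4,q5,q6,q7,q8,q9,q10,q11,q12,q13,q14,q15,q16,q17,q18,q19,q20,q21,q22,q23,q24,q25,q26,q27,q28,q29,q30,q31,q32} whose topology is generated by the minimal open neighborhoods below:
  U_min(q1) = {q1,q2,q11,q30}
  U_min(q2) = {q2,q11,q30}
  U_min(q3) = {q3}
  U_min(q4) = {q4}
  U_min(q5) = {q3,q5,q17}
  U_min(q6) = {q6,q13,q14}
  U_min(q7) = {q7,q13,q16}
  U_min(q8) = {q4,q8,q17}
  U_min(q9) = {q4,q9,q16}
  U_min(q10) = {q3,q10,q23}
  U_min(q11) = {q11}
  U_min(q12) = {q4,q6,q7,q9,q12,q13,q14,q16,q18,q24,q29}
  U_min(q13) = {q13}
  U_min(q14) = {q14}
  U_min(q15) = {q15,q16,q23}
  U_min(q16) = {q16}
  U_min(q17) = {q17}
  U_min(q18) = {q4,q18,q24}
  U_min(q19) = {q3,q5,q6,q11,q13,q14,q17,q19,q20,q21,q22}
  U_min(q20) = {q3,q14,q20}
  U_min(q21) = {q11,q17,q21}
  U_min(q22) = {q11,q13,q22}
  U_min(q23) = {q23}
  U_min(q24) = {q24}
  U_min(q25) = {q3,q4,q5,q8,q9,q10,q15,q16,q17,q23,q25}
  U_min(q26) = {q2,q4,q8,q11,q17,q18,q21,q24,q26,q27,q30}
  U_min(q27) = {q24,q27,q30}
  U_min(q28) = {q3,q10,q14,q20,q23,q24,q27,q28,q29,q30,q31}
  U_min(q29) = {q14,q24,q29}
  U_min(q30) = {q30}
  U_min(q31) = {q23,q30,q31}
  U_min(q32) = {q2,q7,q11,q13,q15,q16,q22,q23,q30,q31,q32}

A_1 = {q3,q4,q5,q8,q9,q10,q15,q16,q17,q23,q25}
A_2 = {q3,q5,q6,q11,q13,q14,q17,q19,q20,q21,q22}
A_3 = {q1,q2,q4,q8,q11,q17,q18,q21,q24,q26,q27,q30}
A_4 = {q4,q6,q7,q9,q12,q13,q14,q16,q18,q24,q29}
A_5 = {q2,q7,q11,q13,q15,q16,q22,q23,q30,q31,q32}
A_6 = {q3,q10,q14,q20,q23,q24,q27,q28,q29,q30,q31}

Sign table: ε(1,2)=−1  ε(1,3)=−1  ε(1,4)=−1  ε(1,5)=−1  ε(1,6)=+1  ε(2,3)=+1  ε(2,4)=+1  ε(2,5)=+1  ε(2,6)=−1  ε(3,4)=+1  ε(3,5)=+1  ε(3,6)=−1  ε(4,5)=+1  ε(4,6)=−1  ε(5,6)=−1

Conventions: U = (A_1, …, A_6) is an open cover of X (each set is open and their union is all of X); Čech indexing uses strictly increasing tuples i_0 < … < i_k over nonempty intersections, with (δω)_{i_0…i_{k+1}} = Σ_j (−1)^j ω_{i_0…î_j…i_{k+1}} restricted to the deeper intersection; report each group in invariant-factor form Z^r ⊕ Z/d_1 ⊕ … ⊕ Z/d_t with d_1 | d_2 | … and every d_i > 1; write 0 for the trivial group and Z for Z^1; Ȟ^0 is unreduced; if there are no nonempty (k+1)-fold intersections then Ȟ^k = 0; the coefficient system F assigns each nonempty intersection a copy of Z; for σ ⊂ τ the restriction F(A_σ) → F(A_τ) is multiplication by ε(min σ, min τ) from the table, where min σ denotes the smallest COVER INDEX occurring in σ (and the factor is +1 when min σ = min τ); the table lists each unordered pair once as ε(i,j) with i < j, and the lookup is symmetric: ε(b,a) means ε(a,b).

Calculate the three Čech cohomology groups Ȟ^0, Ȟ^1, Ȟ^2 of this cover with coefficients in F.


Ȟ^0(U;F) ≅ Z,  Ȟ^1(U;F) ≅ 0,  Ȟ^2(U;F) ≅ Z/2

intersection data:
  A12={q3,q5,q17} A13={q4,q8,q17} A14={q4,q9,q16} A15={q15,q16,q23} A16={q3,q10,q23} A23={q11,q17,q21} A24={q6,q13,q14} A25={q11,q13,q22} A26={q3,q14,q20} A34={q4,q18,q24} A35={q2,q11,q30} A36={q24,q27,q30} A45={q7,q13,q16} A46={q14,q24,q29} A56={q23,q30,q31}
  A123={q17} A126={q3} A134={q4} A145={q16} A156={q23} A235={q11} A245={q13} A246={q14} A346={q24} A356={q30}
C dims 6,15,10; δ0: rk 5, SNF 1^5; δ1: rk 10, SNF 1^9·2
Ȟ^0 = (6 − 5) − 0 = 1, so Ȟ^0 ≅ Z
Ȟ^1 = (15 − 10) − 5 = 0, so Ȟ^1 ≅ 0
Ȟ^2 = (10 − 0) − 10 = 0 plus torsion [2], so Ȟ^2 ≅ Z/2
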